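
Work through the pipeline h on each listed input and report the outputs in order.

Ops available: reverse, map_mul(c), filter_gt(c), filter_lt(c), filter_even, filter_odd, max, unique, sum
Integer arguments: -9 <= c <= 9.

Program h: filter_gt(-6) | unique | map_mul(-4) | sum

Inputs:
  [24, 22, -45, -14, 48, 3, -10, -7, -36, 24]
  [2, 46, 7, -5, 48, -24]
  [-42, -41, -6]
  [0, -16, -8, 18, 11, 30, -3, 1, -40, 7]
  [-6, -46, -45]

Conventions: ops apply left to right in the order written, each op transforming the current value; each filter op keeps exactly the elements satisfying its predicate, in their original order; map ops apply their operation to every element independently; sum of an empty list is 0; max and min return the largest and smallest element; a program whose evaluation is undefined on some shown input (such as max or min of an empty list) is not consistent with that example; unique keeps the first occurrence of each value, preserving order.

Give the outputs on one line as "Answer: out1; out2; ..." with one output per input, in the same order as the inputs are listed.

-388; -392; 0; -256; 0

Execution, op by op:
  [24, 22, -45, -14, 48, 3, -10, -7, -36, 24] -> [24, 22, 48, 3, 24] -> [24, 22, 48, 3] -> [-96, -88, -192, -12] -> -388
  [2, 46, 7, -5, 48, -24] -> [2, 46, 7, -5, 48] -> [2, 46, 7, -5, 48] -> [-8, -184, -28, 20, -192] -> -392
  [-42, -41, -6] -> [] -> [] -> [] -> 0
  [0, -16, -8, 18, 11, 30, -3, 1, -40, 7] -> [0, 18, 11, 30, -3, 1, 7] -> [0, 18, 11, 30, -3, 1, 7] -> [0, -72, -44, -120, 12, -4, -28] -> -256
  [-6, -46, -45] -> [] -> [] -> [] -> 0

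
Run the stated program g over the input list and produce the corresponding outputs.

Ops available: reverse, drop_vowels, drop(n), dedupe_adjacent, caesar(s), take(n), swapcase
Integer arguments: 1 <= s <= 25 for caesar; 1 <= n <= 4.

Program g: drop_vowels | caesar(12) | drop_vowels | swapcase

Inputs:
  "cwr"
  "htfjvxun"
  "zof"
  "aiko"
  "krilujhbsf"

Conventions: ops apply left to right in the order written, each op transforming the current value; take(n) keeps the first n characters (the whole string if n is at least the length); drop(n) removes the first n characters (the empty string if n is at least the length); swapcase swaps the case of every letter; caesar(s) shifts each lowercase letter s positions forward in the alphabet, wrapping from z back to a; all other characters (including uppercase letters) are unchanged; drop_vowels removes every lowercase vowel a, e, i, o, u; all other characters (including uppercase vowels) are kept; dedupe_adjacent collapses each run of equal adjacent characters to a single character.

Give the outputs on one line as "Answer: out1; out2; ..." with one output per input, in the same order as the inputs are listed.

"D"; "TFRVHJZ"; "LR"; "W"; "WDXVTNR"

Execution, op by op:
  "cwr" -> "cwr" -> "oid" -> "d" -> "D"
  "htfjvxun" -> "htfjvxn" -> "tfrvhjz" -> "tfrvhjz" -> "TFRVHJZ"
  "zof" -> "zf" -> "lr" -> "lr" -> "LR"
  "aiko" -> "k" -> "w" -> "w" -> "W"
  "krilujhbsf" -> "krljhbsf" -> "wdxvtner" -> "wdxvtnr" -> "WDXVTNR"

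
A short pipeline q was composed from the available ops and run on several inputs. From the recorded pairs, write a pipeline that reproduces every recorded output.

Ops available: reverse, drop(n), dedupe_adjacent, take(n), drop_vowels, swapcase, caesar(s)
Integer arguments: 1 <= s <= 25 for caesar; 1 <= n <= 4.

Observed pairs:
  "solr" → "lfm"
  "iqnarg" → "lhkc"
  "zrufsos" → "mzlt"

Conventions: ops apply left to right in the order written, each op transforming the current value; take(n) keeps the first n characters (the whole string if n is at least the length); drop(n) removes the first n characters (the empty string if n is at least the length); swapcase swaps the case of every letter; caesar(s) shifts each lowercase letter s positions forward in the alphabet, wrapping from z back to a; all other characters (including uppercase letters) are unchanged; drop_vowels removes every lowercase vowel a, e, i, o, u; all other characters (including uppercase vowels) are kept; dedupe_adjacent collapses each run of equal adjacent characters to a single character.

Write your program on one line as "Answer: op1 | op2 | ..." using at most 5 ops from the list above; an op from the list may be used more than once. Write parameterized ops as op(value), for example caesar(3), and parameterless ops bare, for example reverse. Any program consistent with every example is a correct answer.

caesar(20) | drop_vowels | dedupe_adjacent | reverse

Check, running the answer program on each example:
  "solr" -> "mifl" -> "mfl" -> "mfl" -> "lfm"
  "iqnarg" -> "ckhula" -> "ckhl" -> "ckhl" -> "lhkc"
  "zrufsos" -> "tlozmim" -> "tlzmm" -> "tlzm" -> "mzlt"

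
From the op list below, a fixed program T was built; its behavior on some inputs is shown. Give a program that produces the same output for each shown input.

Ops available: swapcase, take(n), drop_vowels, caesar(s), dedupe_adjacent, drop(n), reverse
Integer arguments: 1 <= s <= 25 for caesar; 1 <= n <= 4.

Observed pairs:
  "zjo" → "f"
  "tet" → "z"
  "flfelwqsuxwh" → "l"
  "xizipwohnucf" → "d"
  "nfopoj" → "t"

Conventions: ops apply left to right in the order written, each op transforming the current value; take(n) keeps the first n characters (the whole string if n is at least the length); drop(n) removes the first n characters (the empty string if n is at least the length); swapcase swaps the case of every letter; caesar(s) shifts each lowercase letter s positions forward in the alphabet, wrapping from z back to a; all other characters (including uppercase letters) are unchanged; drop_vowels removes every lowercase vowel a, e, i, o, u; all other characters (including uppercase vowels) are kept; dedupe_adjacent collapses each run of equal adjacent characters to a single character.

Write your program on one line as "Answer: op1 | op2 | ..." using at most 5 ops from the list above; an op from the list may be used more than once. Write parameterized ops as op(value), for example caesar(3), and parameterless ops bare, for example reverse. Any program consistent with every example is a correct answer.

caesar(12) | caesar(19) | take(1) | caesar(1)

Check, running the answer program on each example:
  "zjo" -> "lva" -> "eot" -> "e" -> "f"
  "tet" -> "fqf" -> "yjy" -> "y" -> "z"
  "flfelwqsuxwh" -> "rxrqxicegjit" -> "kqkjqbvxzcbm" -> "k" -> "l"
  "xizipwohnucf" -> "julubiatzgor" -> "cnenubtmszhk" -> "c" -> "d"
  "nfopoj" -> "zrabav" -> "sktuto" -> "s" -> "t"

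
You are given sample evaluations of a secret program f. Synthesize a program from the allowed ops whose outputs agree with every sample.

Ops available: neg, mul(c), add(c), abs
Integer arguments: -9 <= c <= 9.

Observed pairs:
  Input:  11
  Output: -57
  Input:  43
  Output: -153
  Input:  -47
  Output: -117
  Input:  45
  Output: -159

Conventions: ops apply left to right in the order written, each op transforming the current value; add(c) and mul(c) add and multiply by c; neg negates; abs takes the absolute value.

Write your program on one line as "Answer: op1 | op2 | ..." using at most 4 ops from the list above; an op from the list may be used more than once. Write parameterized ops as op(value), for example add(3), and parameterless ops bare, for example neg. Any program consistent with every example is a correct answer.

add(8) | abs | mul(-3)

Check, running the answer program on each example:
  11 -> 19 -> 19 -> -57
  43 -> 51 -> 51 -> -153
  -47 -> -39 -> 39 -> -117
  45 -> 53 -> 53 -> -159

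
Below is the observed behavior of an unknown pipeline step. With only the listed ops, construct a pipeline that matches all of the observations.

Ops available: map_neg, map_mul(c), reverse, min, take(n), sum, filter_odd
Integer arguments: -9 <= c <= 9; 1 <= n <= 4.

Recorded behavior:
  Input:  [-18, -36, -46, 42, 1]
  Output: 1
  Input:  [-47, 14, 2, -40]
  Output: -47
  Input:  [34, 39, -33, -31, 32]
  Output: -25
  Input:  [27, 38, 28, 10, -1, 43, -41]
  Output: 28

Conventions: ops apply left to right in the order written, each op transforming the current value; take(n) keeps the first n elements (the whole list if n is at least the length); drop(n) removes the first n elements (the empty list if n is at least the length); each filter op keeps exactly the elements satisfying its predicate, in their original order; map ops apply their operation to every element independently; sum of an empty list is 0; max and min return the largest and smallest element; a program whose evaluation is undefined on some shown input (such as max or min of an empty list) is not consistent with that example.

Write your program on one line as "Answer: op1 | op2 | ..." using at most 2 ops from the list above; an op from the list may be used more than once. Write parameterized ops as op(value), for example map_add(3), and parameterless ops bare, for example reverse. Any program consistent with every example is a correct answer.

filter_odd | sum

Check, running the answer program on each example:
  [-18, -36, -46, 42, 1] -> [1] -> 1
  [-47, 14, 2, -40] -> [-47] -> -47
  [34, 39, -33, -31, 32] -> [39, -33, -31] -> -25
  [27, 38, 28, 10, -1, 43, -41] -> [27, -1, 43, -41] -> 28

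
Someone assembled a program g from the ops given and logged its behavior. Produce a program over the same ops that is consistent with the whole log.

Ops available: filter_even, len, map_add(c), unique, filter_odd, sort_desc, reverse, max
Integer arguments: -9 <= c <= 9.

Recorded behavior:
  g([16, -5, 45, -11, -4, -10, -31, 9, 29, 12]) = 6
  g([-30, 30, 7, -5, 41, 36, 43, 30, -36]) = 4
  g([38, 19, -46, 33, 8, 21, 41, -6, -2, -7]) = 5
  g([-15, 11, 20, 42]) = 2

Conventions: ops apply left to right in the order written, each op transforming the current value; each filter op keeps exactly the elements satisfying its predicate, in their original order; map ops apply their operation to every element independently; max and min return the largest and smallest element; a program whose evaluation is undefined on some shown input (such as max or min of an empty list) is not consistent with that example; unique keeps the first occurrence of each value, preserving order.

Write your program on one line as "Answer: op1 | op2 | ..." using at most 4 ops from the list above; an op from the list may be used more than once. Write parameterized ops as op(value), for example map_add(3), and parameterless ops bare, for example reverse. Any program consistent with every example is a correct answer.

filter_odd | sort_desc | map_add(4) | len

Check, running the answer program on each example:
  [16, -5, 45, -11, -4, -10, -31, 9, 29, 12] -> [-5, 45, -11, -31, 9, 29] -> [45, 29, 9, -5, -11, -31] -> [49, 33, 13, -1, -7, -27] -> 6
  [-30, 30, 7, -5, 41, 36, 43, 30, -36] -> [7, -5, 41, 43] -> [43, 41, 7, -5] -> [47, 45, 11, -1] -> 4
  [38, 19, -46, 33, 8, 21, 41, -6, -2, -7] -> [19, 33, 21, 41, -7] -> [41, 33, 21, 19, -7] -> [45, 37, 25, 23, -3] -> 5
  [-15, 11, 20, 42] -> [-15, 11] -> [11, -15] -> [15, -11] -> 2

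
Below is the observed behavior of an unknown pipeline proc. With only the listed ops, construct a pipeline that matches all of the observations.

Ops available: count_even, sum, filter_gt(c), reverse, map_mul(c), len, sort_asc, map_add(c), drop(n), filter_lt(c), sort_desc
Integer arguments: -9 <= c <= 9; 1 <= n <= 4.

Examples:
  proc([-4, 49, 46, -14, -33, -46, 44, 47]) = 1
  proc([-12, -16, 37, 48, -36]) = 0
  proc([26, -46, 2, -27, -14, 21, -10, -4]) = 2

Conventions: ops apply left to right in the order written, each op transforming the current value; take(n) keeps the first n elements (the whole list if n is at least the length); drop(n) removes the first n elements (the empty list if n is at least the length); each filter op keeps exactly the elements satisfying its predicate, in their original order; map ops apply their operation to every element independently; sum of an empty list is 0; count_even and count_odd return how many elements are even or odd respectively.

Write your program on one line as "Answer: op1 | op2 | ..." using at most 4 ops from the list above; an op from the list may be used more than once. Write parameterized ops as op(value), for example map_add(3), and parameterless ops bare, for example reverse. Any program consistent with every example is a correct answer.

filter_lt(6) | reverse | filter_gt(-9) | count_even

Check, running the answer program on each example:
  [-4, 49, 46, -14, -33, -46, 44, 47] -> [-4, -14, -33, -46] -> [-46, -33, -14, -4] -> [-4] -> 1
  [-12, -16, 37, 48, -36] -> [-12, -16, -36] -> [-36, -16, -12] -> [] -> 0
  [26, -46, 2, -27, -14, 21, -10, -4] -> [-46, 2, -27, -14, -10, -4] -> [-4, -10, -14, -27, 2, -46] -> [-4, 2] -> 2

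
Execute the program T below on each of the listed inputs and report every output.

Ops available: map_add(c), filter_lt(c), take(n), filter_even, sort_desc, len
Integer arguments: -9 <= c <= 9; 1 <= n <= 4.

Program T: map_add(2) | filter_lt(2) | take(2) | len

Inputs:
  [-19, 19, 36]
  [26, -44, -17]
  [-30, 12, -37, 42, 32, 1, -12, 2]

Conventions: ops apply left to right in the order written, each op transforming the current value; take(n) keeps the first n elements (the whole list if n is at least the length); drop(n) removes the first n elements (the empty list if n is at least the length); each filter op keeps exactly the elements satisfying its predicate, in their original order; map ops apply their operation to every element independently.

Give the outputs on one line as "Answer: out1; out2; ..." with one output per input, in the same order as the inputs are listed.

1; 2; 2

Execution, op by op:
  [-19, 19, 36] -> [-17, 21, 38] -> [-17] -> [-17] -> 1
  [26, -44, -17] -> [28, -42, -15] -> [-42, -15] -> [-42, -15] -> 2
  [-30, 12, -37, 42, 32, 1, -12, 2] -> [-28, 14, -35, 44, 34, 3, -10, 4] -> [-28, -35, -10] -> [-28, -35] -> 2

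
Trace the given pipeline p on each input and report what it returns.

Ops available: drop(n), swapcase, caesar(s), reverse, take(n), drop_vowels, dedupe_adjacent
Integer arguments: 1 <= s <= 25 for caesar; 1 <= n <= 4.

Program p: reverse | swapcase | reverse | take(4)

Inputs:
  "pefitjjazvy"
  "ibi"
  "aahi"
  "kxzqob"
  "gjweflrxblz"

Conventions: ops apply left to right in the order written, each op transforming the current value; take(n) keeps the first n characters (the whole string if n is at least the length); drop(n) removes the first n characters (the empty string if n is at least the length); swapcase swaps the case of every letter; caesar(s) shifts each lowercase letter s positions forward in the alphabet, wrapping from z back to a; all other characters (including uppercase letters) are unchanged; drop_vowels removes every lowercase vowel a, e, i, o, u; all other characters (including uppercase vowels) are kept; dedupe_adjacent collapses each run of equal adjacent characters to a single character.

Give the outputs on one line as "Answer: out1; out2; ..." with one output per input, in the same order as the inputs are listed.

Execution, op by op:
  "pefitjjazvy" -> "yvzajjtifep" -> "YVZAJJTIFEP" -> "PEFITJJAZVY" -> "PEFI"
  "ibi" -> "ibi" -> "IBI" -> "IBI" -> "IBI"
  "aahi" -> "ihaa" -> "IHAA" -> "AAHI" -> "AAHI"
  "kxzqob" -> "boqzxk" -> "BOQZXK" -> "KXZQOB" -> "KXZQ"
  "gjweflrxblz" -> "zlbxrlfewjg" -> "ZLBXRLFEWJG" -> "GJWEFLRXBLZ" -> "GJWE"

"PEFI"; "IBI"; "AAHI"; "KXZQ"; "GJWE"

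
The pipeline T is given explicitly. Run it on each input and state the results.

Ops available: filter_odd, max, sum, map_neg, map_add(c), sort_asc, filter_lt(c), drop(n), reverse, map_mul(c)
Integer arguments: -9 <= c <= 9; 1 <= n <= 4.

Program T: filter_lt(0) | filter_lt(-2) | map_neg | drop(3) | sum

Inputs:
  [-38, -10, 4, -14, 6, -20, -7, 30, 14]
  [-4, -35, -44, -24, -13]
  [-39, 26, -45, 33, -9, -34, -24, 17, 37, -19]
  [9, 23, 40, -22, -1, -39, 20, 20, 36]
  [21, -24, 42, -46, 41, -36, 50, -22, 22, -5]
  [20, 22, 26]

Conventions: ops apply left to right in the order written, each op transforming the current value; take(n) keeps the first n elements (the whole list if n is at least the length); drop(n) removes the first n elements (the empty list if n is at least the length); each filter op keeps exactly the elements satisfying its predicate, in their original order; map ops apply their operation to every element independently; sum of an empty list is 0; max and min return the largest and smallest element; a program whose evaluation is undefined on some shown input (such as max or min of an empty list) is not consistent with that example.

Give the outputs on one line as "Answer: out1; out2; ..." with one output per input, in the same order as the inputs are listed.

Execution, op by op:
  [-38, -10, 4, -14, 6, -20, -7, 30, 14] -> [-38, -10, -14, -20, -7] -> [-38, -10, -14, -20, -7] -> [38, 10, 14, 20, 7] -> [20, 7] -> 27
  [-4, -35, -44, -24, -13] -> [-4, -35, -44, -24, -13] -> [-4, -35, -44, -24, -13] -> [4, 35, 44, 24, 13] -> [24, 13] -> 37
  [-39, 26, -45, 33, -9, -34, -24, 17, 37, -19] -> [-39, -45, -9, -34, -24, -19] -> [-39, -45, -9, -34, -24, -19] -> [39, 45, 9, 34, 24, 19] -> [34, 24, 19] -> 77
  [9, 23, 40, -22, -1, -39, 20, 20, 36] -> [-22, -1, -39] -> [-22, -39] -> [22, 39] -> [] -> 0
  [21, -24, 42, -46, 41, -36, 50, -22, 22, -5] -> [-24, -46, -36, -22, -5] -> [-24, -46, -36, -22, -5] -> [24, 46, 36, 22, 5] -> [22, 5] -> 27
  [20, 22, 26] -> [] -> [] -> [] -> [] -> 0

27; 37; 77; 0; 27; 0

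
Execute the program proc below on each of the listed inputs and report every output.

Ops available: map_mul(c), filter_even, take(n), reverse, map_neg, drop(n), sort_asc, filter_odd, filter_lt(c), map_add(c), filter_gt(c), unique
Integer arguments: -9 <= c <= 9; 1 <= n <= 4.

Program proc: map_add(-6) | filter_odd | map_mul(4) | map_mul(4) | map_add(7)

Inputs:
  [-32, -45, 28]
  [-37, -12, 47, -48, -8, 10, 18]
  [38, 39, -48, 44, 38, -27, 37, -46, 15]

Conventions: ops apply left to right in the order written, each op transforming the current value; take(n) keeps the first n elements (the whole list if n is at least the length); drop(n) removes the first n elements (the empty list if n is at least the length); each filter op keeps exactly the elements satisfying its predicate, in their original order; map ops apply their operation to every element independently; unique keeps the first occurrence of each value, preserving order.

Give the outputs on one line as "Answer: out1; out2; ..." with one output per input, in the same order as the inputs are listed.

Execution, op by op:
  [-32, -45, 28] -> [-38, -51, 22] -> [-51] -> [-204] -> [-816] -> [-809]
  [-37, -12, 47, -48, -8, 10, 18] -> [-43, -18, 41, -54, -14, 4, 12] -> [-43, 41] -> [-172, 164] -> [-688, 656] -> [-681, 663]
  [38, 39, -48, 44, 38, -27, 37, -46, 15] -> [32, 33, -54, 38, 32, -33, 31, -52, 9] -> [33, -33, 31, 9] -> [132, -132, 124, 36] -> [528, -528, 496, 144] -> [535, -521, 503, 151]

[-809]; [-681, 663]; [535, -521, 503, 151]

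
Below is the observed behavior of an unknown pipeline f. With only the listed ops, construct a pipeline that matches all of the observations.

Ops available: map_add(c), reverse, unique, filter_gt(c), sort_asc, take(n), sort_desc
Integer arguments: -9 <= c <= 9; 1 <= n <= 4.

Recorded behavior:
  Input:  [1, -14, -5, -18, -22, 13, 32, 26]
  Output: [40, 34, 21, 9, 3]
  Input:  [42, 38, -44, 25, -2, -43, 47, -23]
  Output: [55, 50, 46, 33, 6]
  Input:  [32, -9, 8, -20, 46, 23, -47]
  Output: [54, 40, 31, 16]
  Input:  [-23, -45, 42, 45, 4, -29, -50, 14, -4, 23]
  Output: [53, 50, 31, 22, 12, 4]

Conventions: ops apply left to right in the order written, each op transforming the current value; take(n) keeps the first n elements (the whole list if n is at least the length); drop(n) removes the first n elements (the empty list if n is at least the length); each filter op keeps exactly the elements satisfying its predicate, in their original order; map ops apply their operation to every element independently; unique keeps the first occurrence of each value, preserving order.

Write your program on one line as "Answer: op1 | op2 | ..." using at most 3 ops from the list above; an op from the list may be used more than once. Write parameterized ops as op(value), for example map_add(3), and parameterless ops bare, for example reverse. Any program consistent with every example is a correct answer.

filter_gt(-9) | map_add(8) | sort_desc

Check, running the answer program on each example:
  [1, -14, -5, -18, -22, 13, 32, 26] -> [1, -5, 13, 32, 26] -> [9, 3, 21, 40, 34] -> [40, 34, 21, 9, 3]
  [42, 38, -44, 25, -2, -43, 47, -23] -> [42, 38, 25, -2, 47] -> [50, 46, 33, 6, 55] -> [55, 50, 46, 33, 6]
  [32, -9, 8, -20, 46, 23, -47] -> [32, 8, 46, 23] -> [40, 16, 54, 31] -> [54, 40, 31, 16]
  [-23, -45, 42, 45, 4, -29, -50, 14, -4, 23] -> [42, 45, 4, 14, -4, 23] -> [50, 53, 12, 22, 4, 31] -> [53, 50, 31, 22, 12, 4]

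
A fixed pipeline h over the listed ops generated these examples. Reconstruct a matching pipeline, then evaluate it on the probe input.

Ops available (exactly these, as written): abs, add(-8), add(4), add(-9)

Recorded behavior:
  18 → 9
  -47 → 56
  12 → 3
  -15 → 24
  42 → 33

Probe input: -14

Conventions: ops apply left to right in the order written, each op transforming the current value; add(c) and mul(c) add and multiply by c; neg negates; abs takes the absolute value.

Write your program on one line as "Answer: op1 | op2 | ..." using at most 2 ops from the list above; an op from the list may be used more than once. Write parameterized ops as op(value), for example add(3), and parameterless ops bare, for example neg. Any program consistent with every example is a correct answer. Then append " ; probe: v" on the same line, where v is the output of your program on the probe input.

add(-9) | abs ; probe: 23

Check, running the answer program on each example:
  18 -> 9 -> 9
  -47 -> -56 -> 56
  12 -> 3 -> 3
  -15 -> -24 -> 24
  42 -> 33 -> 33
  probe: -14 -> -23 -> 23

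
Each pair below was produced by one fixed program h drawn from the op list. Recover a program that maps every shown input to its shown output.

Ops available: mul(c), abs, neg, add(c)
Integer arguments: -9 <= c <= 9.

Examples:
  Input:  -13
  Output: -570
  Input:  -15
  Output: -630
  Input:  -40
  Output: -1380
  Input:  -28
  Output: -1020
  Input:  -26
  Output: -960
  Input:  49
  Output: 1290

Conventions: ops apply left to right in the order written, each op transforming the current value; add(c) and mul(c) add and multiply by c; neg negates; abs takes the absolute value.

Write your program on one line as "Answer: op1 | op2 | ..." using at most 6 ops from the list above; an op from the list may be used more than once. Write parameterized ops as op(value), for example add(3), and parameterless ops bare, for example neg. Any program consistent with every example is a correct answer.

add(-7) | mul(-6) | neg | add(6) | neg | mul(-5)

Check, running the answer program on each example:
  -13 -> -20 -> 120 -> -120 -> -114 -> 114 -> -570
  -15 -> -22 -> 132 -> -132 -> -126 -> 126 -> -630
  -40 -> -47 -> 282 -> -282 -> -276 -> 276 -> -1380
  -28 -> -35 -> 210 -> -210 -> -204 -> 204 -> -1020
  -26 -> -33 -> 198 -> -198 -> -192 -> 192 -> -960
  49 -> 42 -> -252 -> 252 -> 258 -> -258 -> 1290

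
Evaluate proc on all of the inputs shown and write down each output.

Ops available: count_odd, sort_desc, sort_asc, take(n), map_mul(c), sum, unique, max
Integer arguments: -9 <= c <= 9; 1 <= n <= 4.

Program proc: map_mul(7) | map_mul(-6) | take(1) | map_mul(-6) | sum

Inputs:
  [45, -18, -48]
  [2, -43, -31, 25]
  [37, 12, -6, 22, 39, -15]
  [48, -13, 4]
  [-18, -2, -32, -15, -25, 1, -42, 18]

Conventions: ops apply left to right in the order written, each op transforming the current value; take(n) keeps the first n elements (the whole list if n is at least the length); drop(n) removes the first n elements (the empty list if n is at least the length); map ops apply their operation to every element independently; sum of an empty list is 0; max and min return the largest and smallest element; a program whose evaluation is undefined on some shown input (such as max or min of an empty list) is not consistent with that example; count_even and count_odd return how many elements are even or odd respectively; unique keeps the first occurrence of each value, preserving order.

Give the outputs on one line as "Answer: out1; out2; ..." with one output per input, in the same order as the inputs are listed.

11340; 504; 9324; 12096; -4536

Execution, op by op:
  [45, -18, -48] -> [315, -126, -336] -> [-1890, 756, 2016] -> [-1890] -> [11340] -> 11340
  [2, -43, -31, 25] -> [14, -301, -217, 175] -> [-84, 1806, 1302, -1050] -> [-84] -> [504] -> 504
  [37, 12, -6, 22, 39, -15] -> [259, 84, -42, 154, 273, -105] -> [-1554, -504, 252, -924, -1638, 630] -> [-1554] -> [9324] -> 9324
  [48, -13, 4] -> [336, -91, 28] -> [-2016, 546, -168] -> [-2016] -> [12096] -> 12096
  [-18, -2, -32, -15, -25, 1, -42, 18] -> [-126, -14, -224, -105, -175, 7, -294, 126] -> [756, 84, 1344, 630, 1050, -42, 1764, -756] -> [756] -> [-4536] -> -4536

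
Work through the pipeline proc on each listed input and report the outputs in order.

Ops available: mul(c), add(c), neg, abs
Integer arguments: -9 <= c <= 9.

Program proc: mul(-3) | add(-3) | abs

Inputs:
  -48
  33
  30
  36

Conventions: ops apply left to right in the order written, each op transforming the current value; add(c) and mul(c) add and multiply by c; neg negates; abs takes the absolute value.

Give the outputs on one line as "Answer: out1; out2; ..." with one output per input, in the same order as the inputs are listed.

Execution, op by op:
  -48 -> 144 -> 141 -> 141
  33 -> -99 -> -102 -> 102
  30 -> -90 -> -93 -> 93
  36 -> -108 -> -111 -> 111

141; 102; 93; 111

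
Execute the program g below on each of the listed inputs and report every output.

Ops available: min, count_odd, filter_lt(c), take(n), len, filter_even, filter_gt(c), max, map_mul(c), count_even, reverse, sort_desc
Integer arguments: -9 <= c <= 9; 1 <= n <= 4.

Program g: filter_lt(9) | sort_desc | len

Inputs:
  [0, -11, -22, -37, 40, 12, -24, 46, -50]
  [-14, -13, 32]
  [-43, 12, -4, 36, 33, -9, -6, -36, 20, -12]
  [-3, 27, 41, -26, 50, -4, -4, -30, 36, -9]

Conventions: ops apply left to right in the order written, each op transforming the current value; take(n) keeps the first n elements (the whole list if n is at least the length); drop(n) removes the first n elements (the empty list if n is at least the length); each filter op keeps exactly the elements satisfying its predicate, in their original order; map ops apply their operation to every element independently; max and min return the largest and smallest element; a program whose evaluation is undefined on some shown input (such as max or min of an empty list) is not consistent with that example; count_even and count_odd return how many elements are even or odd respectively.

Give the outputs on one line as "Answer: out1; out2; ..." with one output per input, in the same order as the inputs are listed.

6; 2; 6; 6

Execution, op by op:
  [0, -11, -22, -37, 40, 12, -24, 46, -50] -> [0, -11, -22, -37, -24, -50] -> [0, -11, -22, -24, -37, -50] -> 6
  [-14, -13, 32] -> [-14, -13] -> [-13, -14] -> 2
  [-43, 12, -4, 36, 33, -9, -6, -36, 20, -12] -> [-43, -4, -9, -6, -36, -12] -> [-4, -6, -9, -12, -36, -43] -> 6
  [-3, 27, 41, -26, 50, -4, -4, -30, 36, -9] -> [-3, -26, -4, -4, -30, -9] -> [-3, -4, -4, -9, -26, -30] -> 6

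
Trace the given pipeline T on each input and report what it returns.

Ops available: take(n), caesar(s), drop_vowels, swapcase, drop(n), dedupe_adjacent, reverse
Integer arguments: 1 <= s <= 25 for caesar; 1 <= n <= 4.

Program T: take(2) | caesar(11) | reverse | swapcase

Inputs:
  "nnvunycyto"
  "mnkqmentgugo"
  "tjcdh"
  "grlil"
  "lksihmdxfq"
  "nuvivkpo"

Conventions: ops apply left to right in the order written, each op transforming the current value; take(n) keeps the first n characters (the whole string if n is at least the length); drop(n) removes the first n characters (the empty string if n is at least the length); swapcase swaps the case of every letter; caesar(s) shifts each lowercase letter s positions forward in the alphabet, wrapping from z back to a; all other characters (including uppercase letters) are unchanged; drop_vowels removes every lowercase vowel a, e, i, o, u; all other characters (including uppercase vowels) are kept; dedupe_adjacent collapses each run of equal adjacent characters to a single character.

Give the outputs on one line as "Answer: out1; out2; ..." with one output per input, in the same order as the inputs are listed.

Execution, op by op:
  "nnvunycyto" -> "nn" -> "yy" -> "yy" -> "YY"
  "mnkqmentgugo" -> "mn" -> "xy" -> "yx" -> "YX"
  "tjcdh" -> "tj" -> "eu" -> "ue" -> "UE"
  "grlil" -> "gr" -> "rc" -> "cr" -> "CR"
  "lksihmdxfq" -> "lk" -> "wv" -> "vw" -> "VW"
  "nuvivkpo" -> "nu" -> "yf" -> "fy" -> "FY"

"YY"; "YX"; "UE"; "CR"; "VW"; "FY"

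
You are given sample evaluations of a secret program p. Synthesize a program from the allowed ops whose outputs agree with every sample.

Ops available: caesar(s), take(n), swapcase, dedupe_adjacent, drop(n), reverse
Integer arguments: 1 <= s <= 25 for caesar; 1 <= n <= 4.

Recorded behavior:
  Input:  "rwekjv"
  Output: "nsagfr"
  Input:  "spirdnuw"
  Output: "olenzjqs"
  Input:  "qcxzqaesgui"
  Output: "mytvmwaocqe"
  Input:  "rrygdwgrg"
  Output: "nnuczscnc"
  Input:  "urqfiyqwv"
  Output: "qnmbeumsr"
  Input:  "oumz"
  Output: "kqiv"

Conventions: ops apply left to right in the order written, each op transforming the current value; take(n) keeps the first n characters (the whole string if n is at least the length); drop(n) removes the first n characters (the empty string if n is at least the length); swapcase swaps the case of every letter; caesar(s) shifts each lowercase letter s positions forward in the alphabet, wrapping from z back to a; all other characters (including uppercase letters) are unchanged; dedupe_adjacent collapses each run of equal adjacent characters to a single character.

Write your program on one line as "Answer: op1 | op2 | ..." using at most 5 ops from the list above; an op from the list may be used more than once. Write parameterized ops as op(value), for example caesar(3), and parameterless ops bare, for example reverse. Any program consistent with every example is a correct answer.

caesar(5) | caesar(4) | caesar(23) | caesar(21) | caesar(21)

Check, running the answer program on each example:
  "rwekjv" -> "wbjpoa" -> "afntse" -> "xckqpb" -> "sxflkw" -> "nsagfr"
  "spirdnuw" -> "xunwiszb" -> "byramwdf" -> "yvoxjtac" -> "tqjseovx" -> "olenzjqs"
  "qcxzqaesgui" -> "vhcevfjxlzn" -> "zlgizjnbpdr" -> "widfwgkymao" -> "rdyarbfthvj" -> "mytvmwaocqe"
  "rrygdwgrg" -> "wwdliblwl" -> "aahpmfpap" -> "xxemjcmxm" -> "sszhexhsh" -> "nnuczscnc"
  "urqfiyqwv" -> "zwvkndvba" -> "dazorhzfe" -> "axwloewcb" -> "vsrgjzrxw" -> "qnmbeumsr"
  "oumz" -> "tzre" -> "xdvi" -> "uasf" -> "pvna" -> "kqiv"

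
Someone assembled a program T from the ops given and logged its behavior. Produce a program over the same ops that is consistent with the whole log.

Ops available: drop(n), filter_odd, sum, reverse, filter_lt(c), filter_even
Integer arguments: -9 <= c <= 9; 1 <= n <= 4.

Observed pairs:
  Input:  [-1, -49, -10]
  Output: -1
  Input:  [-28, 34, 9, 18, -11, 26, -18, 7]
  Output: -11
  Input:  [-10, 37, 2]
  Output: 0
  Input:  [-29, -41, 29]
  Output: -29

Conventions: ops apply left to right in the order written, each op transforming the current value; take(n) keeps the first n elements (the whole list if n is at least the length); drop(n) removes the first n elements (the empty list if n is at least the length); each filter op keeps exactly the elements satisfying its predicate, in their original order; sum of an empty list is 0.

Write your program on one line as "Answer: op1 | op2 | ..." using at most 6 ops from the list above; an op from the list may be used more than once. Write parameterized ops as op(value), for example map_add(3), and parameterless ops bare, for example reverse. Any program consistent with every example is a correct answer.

reverse | drop(2) | reverse | filter_lt(4) | filter_odd | sum

Check, running the answer program on each example:
  [-1, -49, -10] -> [-10, -49, -1] -> [-1] -> [-1] -> [-1] -> [-1] -> -1
  [-28, 34, 9, 18, -11, 26, -18, 7] -> [7, -18, 26, -11, 18, 9, 34, -28] -> [26, -11, 18, 9, 34, -28] -> [-28, 34, 9, 18, -11, 26] -> [-28, -11] -> [-11] -> -11
  [-10, 37, 2] -> [2, 37, -10] -> [-10] -> [-10] -> [-10] -> [] -> 0
  [-29, -41, 29] -> [29, -41, -29] -> [-29] -> [-29] -> [-29] -> [-29] -> -29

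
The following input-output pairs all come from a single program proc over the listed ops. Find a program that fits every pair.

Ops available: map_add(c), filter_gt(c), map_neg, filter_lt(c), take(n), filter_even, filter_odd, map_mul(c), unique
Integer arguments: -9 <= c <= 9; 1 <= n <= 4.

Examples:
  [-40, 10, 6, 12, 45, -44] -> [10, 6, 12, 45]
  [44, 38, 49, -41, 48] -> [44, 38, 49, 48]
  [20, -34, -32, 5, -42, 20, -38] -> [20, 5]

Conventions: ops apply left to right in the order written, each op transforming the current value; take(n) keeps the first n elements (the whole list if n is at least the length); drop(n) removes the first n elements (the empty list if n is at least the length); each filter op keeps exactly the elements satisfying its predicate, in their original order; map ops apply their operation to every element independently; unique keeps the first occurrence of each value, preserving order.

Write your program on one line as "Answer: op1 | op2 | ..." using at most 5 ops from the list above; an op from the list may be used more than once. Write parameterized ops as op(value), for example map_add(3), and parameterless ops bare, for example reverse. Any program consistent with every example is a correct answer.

map_neg | filter_lt(6) | map_neg | unique

Check, running the answer program on each example:
  [-40, 10, 6, 12, 45, -44] -> [40, -10, -6, -12, -45, 44] -> [-10, -6, -12, -45] -> [10, 6, 12, 45] -> [10, 6, 12, 45]
  [44, 38, 49, -41, 48] -> [-44, -38, -49, 41, -48] -> [-44, -38, -49, -48] -> [44, 38, 49, 48] -> [44, 38, 49, 48]
  [20, -34, -32, 5, -42, 20, -38] -> [-20, 34, 32, -5, 42, -20, 38] -> [-20, -5, -20] -> [20, 5, 20] -> [20, 5]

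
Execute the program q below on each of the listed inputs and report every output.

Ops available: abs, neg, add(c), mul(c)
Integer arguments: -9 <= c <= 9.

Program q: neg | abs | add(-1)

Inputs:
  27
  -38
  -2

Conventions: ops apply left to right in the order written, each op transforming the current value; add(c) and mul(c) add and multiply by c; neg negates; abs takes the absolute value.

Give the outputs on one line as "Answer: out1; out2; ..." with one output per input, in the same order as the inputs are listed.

26; 37; 1

Execution, op by op:
  27 -> -27 -> 27 -> 26
  -38 -> 38 -> 38 -> 37
  -2 -> 2 -> 2 -> 1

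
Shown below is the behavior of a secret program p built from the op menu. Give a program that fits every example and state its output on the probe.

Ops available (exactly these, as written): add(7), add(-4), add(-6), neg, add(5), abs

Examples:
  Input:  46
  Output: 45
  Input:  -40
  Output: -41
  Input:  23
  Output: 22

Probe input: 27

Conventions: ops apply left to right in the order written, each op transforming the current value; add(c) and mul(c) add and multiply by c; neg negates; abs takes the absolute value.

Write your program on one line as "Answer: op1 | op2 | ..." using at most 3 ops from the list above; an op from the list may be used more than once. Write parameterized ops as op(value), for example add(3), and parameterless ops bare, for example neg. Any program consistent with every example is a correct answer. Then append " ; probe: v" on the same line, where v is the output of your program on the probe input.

add(-6) | add(5) ; probe: 26

Check, running the answer program on each example:
  46 -> 40 -> 45
  -40 -> -46 -> -41
  23 -> 17 -> 22
  probe: 27 -> 21 -> 26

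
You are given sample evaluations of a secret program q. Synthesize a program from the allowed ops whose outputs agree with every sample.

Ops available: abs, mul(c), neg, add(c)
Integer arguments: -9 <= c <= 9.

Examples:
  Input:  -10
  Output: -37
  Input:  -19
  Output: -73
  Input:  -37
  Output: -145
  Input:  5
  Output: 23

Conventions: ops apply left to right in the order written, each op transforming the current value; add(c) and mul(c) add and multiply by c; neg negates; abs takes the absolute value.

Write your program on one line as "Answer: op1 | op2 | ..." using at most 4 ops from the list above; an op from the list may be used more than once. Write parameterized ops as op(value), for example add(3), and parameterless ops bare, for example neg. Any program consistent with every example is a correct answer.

mul(-4) | add(5) | neg | add(8)

Check, running the answer program on each example:
  -10 -> 40 -> 45 -> -45 -> -37
  -19 -> 76 -> 81 -> -81 -> -73
  -37 -> 148 -> 153 -> -153 -> -145
  5 -> -20 -> -15 -> 15 -> 23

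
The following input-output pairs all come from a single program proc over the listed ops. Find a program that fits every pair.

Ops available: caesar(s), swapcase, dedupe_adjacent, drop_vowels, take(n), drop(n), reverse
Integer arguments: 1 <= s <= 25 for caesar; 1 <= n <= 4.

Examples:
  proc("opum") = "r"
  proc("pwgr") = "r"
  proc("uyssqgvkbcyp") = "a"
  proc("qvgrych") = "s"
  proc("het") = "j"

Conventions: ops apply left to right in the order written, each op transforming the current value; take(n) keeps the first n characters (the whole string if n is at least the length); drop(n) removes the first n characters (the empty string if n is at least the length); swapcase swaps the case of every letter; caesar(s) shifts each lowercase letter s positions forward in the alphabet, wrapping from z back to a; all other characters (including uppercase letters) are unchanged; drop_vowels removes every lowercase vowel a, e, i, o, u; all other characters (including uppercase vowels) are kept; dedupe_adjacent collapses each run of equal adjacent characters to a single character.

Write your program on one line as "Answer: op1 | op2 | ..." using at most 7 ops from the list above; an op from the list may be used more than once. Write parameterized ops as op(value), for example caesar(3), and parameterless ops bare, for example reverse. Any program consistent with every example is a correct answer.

reverse | drop_vowels | caesar(2) | reverse | dedupe_adjacent | take(1)

Check, running the answer program on each example:
  "opum" -> "mupo" -> "mp" -> "or" -> "ro" -> "ro" -> "r"
  "pwgr" -> "rgwp" -> "rgwp" -> "tiyr" -> "ryit" -> "ryit" -> "r"
  "uyssqgvkbcyp" -> "pycbkvgqssyu" -> "pycbkvgqssy" -> "raedmxisuua" -> "auusixmdear" -> "ausixmdear" -> "a"
  "qvgrych" -> "hcyrgvq" -> "hcyrgvq" -> "jeatixs" -> "sxitaej" -> "sxitaej" -> "s"
  "het" -> "teh" -> "th" -> "vj" -> "jv" -> "jv" -> "j"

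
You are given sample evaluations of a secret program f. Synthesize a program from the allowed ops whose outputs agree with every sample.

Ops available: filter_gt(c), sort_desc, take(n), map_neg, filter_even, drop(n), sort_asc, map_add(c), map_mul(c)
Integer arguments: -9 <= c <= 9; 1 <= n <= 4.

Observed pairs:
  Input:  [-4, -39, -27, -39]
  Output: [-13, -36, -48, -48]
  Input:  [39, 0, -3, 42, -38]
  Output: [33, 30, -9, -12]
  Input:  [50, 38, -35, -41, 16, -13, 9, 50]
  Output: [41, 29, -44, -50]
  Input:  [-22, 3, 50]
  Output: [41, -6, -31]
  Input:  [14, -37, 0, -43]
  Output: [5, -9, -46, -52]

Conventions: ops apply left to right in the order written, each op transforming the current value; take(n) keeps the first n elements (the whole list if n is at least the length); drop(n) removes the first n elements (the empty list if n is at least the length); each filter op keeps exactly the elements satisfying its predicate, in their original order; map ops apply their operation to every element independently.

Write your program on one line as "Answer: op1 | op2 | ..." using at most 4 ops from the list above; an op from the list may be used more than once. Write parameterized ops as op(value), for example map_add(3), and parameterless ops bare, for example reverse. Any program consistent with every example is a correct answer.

take(4) | sort_asc | map_add(-9) | sort_desc

Check, running the answer program on each example:
  [-4, -39, -27, -39] -> [-4, -39, -27, -39] -> [-39, -39, -27, -4] -> [-48, -48, -36, -13] -> [-13, -36, -48, -48]
  [39, 0, -3, 42, -38] -> [39, 0, -3, 42] -> [-3, 0, 39, 42] -> [-12, -9, 30, 33] -> [33, 30, -9, -12]
  [50, 38, -35, -41, 16, -13, 9, 50] -> [50, 38, -35, -41] -> [-41, -35, 38, 50] -> [-50, -44, 29, 41] -> [41, 29, -44, -50]
  [-22, 3, 50] -> [-22, 3, 50] -> [-22, 3, 50] -> [-31, -6, 41] -> [41, -6, -31]
  [14, -37, 0, -43] -> [14, -37, 0, -43] -> [-43, -37, 0, 14] -> [-52, -46, -9, 5] -> [5, -9, -46, -52]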